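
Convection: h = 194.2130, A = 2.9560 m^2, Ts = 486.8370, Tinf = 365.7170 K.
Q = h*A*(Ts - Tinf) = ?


dT = 121.1200 K
Q = 194.2130 * 2.9560 * 121.1200 = 69534.2202 W

69534.2202 W


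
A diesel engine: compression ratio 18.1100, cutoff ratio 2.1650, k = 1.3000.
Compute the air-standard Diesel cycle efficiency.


r^(k-1) = 2.3844
rc^k = 2.7296
eta = 0.5210 = 52.1045%

52.1045%


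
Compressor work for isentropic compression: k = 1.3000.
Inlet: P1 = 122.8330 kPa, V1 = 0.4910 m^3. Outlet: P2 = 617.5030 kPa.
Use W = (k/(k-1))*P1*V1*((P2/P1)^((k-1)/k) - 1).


(k-1)/k = 0.2308
(P2/P1)^exp = 1.4516
W = 4.3333 * 122.8330 * 0.4910 * (1.4516 - 1) = 118.0220 kJ

118.0220 kJ


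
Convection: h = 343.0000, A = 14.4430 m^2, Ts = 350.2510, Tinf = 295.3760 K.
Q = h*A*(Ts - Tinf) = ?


dT = 54.8750 K
Q = 343.0000 * 14.4430 * 54.8750 = 271847.9514 W

271847.9514 W


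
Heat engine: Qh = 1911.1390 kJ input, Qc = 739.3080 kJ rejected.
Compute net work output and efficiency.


W = 1911.1390 - 739.3080 = 1171.8310 kJ
eta = 1171.8310 / 1911.1390 = 0.6132 = 61.3158%

W = 1171.8310 kJ, eta = 61.3158%


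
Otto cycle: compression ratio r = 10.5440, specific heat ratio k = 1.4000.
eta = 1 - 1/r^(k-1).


r^(k-1) = 2.5657
eta = 1 - 1/2.5657 = 0.6102 = 61.0239%

61.0239%


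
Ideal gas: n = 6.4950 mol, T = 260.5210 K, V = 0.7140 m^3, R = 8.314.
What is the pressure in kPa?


P = nRT/V = 6.4950 * 8.314 * 260.5210 / 0.7140
= 14067.9855 / 0.7140 = 19703.0609 Pa = 19.7031 kPa

19.7031 kPa


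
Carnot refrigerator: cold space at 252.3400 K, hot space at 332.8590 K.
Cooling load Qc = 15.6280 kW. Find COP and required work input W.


COP = 252.3400 / 80.5190 = 3.1339
W = 15.6280 / 3.1339 = 4.9867 kW

COP = 3.1339, W = 4.9867 kW


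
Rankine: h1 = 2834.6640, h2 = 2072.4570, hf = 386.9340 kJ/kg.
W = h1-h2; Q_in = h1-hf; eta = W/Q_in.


W = 762.2070 kJ/kg
Q_in = 2447.7300 kJ/kg
eta = 0.3114 = 31.1393%

eta = 31.1393%


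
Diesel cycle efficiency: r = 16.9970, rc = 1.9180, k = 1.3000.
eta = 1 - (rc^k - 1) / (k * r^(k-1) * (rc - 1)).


r^(k-1) = 2.3394
rc^k = 2.3319
eta = 0.5230 = 52.2952%

52.2952%


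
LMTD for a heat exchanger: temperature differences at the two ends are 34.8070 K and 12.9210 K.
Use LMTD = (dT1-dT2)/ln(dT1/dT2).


dT1/dT2 = 2.6938
ln(dT1/dT2) = 0.9910
LMTD = 21.8860 / 0.9910 = 22.0856 K

22.0856 K


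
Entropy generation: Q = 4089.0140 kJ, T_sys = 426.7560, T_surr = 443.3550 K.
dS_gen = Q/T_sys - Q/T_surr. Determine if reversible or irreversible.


dS_sys = 4089.0140/426.7560 = 9.5816 kJ/K
dS_surr = -4089.0140/443.3550 = -9.2229 kJ/K
dS_gen = 9.5816 - 9.2229 = 0.3587 kJ/K (irreversible)

dS_gen = 0.3587 kJ/K, irreversible


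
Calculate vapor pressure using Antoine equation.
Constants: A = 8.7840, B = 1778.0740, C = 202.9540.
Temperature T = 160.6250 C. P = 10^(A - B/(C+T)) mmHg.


C+T = 363.5790
B/(C+T) = 4.8905
log10(P) = 8.7840 - 4.8905 = 3.8935
P = 10^3.8935 = 7825.7330 mmHg

7825.7330 mmHg


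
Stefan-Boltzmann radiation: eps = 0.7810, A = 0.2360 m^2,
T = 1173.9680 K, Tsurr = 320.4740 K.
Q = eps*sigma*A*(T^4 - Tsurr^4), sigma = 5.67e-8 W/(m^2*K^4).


T^4 = 1.8994e+12
Tsurr^4 = 1.0548e+10
Q = 0.7810 * 5.67e-8 * 0.2360 * 1.8889e+12 = 19740.2510 W

19740.2510 W


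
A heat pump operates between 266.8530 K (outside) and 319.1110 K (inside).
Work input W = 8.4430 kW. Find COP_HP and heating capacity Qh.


COP = 319.1110 / 52.2580 = 6.1065
Qh = 6.1065 * 8.4430 = 51.5568 kW

COP = 6.1065, Qh = 51.5568 kW


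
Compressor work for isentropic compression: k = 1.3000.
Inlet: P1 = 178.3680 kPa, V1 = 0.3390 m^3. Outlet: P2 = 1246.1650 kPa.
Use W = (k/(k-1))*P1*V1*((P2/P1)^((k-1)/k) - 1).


(k-1)/k = 0.2308
(P2/P1)^exp = 1.5661
W = 4.3333 * 178.3680 * 0.3390 * (1.5661 - 1) = 148.3399 kJ

148.3399 kJ


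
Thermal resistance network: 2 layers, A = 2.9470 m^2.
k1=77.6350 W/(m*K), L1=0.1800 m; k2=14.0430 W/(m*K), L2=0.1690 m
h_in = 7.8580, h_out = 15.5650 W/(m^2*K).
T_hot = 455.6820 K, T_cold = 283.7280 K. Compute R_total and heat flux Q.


R_conv_in = 1/(7.8580*2.9470) = 0.0432
R_1 = 0.1800/(77.6350*2.9470) = 0.0008
R_2 = 0.1690/(14.0430*2.9470) = 0.0041
R_conv_out = 1/(15.5650*2.9470) = 0.0218
R_total = 0.0699 K/W
Q = 171.9540 / 0.0699 = 2461.6340 W

R_total = 0.0699 K/W, Q = 2461.6340 W


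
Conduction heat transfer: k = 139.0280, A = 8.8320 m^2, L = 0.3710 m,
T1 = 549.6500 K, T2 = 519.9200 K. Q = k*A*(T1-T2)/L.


dT = 29.7300 K
Q = 139.0280 * 8.8320 * 29.7300 / 0.3710 = 98397.1082 W

98397.1082 W


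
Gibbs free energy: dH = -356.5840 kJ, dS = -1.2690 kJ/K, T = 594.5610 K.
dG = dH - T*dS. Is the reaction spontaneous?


T*dS = 594.5610 * -1.2690 = -754.4979 kJ
dG = -356.5840 + 754.4979 = 397.9139 kJ (non-spontaneous)

dG = 397.9139 kJ, non-spontaneous


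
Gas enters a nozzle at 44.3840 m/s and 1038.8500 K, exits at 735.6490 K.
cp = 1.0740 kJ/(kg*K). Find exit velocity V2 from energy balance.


dT = 303.2010 K
2*cp*1000*dT = 651275.7480
V1^2 = 1969.9395
V2 = sqrt(653245.6875) = 808.2362 m/s

808.2362 m/s


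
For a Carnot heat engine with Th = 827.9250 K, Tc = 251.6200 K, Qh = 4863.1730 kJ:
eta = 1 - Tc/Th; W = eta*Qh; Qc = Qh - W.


eta = 1 - 251.6200/827.9250 = 0.6961
W = 0.6961 * 4863.1730 = 3385.1749 kJ
Qc = 4863.1730 - 3385.1749 = 1477.9981 kJ

eta = 69.6084%, W = 3385.1749 kJ, Qc = 1477.9981 kJ


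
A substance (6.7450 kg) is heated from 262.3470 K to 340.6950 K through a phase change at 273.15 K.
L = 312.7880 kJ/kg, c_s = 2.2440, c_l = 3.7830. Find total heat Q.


Q1 (sensible, solid) = 6.7450 * 2.2440 * 10.8030 = 163.5118 kJ
Q2 (latent) = 6.7450 * 312.7880 = 2109.7551 kJ
Q3 (sensible, liquid) = 6.7450 * 3.7830 * 67.5450 = 1723.5008 kJ
Q_total = 3996.7677 kJ

3996.7677 kJ


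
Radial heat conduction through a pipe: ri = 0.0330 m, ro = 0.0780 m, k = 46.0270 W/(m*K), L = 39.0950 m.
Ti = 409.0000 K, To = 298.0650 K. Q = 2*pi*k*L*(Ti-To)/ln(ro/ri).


dT = 110.9350 K
ln(ro/ri) = 0.8602
Q = 2*pi*46.0270*39.0950*110.9350 / 0.8602 = 1458083.0635 W

1458083.0635 W


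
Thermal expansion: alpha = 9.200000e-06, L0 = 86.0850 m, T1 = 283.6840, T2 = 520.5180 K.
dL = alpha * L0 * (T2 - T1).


dT = 236.8340 K
dL = 9.200000e-06 * 86.0850 * 236.8340 = 0.187568 m
L_final = 86.272568 m

dL = 0.187568 m


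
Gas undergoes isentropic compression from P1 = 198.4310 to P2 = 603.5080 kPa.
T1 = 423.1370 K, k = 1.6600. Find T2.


(k-1)/k = 0.3976
(P2/P1)^exp = 1.5562
T2 = 423.1370 * 1.5562 = 658.4857 K

658.4857 K


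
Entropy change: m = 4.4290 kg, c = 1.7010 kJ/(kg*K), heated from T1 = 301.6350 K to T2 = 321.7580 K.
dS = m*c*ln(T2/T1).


T2/T1 = 1.0667
ln(T2/T1) = 0.0646
dS = 4.4290 * 1.7010 * 0.0646 = 0.4865 kJ/K

0.4865 kJ/K


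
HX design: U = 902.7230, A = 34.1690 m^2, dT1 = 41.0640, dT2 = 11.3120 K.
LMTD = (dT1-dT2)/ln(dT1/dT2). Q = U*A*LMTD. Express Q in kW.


LMTD = 23.0767 K
Q = 902.7230 * 34.1690 * 23.0767 = 711803.0327 W = 711.8030 kW

711.8030 kW


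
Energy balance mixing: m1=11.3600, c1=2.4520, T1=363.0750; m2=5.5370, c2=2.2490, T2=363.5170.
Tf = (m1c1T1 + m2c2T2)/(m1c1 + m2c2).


num = 14640.1253
den = 40.3074
Tf = 363.2116 K

363.2116 K


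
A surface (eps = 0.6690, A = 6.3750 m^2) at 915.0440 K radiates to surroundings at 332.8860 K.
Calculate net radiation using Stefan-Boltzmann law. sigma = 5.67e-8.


T^4 = 7.0108e+11
Tsurr^4 = 1.2280e+10
Q = 0.6690 * 5.67e-8 * 6.3750 * 6.8880e+11 = 166564.7635 W

166564.7635 W


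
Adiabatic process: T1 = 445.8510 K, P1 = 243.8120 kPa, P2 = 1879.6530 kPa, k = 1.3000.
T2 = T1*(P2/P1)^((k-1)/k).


(k-1)/k = 0.2308
(P2/P1)^exp = 1.6021
T2 = 445.8510 * 1.6021 = 714.3109 K

714.3109 K


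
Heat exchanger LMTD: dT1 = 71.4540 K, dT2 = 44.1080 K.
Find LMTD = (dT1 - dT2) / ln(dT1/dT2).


dT1/dT2 = 1.6200
ln(dT1/dT2) = 0.4824
LMTD = 27.3460 / 0.4824 = 56.6859 K

56.6859 K


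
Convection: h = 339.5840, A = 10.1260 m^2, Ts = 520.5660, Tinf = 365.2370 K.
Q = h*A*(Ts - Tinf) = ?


dT = 155.3290 K
Q = 339.5840 * 10.1260 * 155.3290 = 534118.5840 W

534118.5840 W


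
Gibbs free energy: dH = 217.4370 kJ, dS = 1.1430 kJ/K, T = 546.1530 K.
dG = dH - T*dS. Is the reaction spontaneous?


T*dS = 546.1530 * 1.1430 = 624.2529 kJ
dG = 217.4370 - 624.2529 = -406.8159 kJ (spontaneous)

dG = -406.8159 kJ, spontaneous


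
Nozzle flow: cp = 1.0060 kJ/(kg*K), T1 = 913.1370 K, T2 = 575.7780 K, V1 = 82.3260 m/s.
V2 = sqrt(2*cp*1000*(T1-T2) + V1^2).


dT = 337.3590 K
2*cp*1000*dT = 678766.3080
V1^2 = 6777.5703
V2 = sqrt(685543.8783) = 827.9758 m/s

827.9758 m/s


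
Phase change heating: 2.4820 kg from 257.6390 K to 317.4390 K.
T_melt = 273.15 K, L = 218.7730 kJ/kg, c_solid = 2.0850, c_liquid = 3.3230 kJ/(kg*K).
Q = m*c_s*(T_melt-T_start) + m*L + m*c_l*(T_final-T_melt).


Q1 (sensible, solid) = 2.4820 * 2.0850 * 15.5110 = 80.2690 kJ
Q2 (latent) = 2.4820 * 218.7730 = 542.9946 kJ
Q3 (sensible, liquid) = 2.4820 * 3.3230 * 44.2890 = 365.2818 kJ
Q_total = 988.5453 kJ

988.5453 kJ


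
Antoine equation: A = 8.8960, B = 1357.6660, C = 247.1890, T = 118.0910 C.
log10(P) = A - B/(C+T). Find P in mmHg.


C+T = 365.2800
B/(C+T) = 3.7168
log10(P) = 8.8960 - 3.7168 = 5.1792
P = 10^5.1792 = 151083.9578 mmHg

151083.9578 mmHg


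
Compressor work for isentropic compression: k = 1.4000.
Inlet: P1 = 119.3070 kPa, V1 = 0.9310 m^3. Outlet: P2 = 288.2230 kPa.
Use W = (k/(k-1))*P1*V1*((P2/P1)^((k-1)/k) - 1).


(k-1)/k = 0.2857
(P2/P1)^exp = 1.2866
W = 3.5000 * 119.3070 * 0.9310 * (1.2866 - 1) = 111.4225 kJ

111.4225 kJ


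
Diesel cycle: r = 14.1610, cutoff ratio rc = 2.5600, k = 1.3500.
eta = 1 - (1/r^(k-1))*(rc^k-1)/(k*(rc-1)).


r^(k-1) = 2.5286
rc^k = 3.5573
eta = 0.5198 = 51.9774%

51.9774%


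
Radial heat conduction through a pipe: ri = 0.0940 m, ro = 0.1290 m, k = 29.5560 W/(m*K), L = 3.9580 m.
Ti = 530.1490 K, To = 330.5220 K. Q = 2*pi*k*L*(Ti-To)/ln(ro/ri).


dT = 199.6270 K
ln(ro/ri) = 0.3165
Q = 2*pi*29.5560*3.9580*199.6270 / 0.3165 = 463577.8767 W

463577.8767 W


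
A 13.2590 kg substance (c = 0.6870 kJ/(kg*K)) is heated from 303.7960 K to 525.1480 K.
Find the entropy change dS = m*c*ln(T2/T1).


T2/T1 = 1.7286
ln(T2/T1) = 0.5473
dS = 13.2590 * 0.6870 * 0.5473 = 4.9855 kJ/K

4.9855 kJ/K


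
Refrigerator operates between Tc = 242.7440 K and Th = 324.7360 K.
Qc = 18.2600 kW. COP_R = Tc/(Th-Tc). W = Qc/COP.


COP = 242.7440 / 81.9920 = 2.9606
W = 18.2600 / 2.9606 = 6.1677 kW

COP = 2.9606, W = 6.1677 kW


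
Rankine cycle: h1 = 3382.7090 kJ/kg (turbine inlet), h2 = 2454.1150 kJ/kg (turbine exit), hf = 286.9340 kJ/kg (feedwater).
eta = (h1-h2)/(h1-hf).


W = 928.5940 kJ/kg
Q_in = 3095.7750 kJ/kg
eta = 0.3000 = 29.9955%

eta = 29.9955%


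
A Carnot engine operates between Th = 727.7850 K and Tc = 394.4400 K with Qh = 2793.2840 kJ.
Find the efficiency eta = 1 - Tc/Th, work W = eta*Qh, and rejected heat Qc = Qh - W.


eta = 1 - 394.4400/727.7850 = 0.4580
W = 0.4580 * 2793.2840 = 1279.3988 kJ
Qc = 2793.2840 - 1279.3988 = 1513.8852 kJ

eta = 45.8027%, W = 1279.3988 kJ, Qc = 1513.8852 kJ


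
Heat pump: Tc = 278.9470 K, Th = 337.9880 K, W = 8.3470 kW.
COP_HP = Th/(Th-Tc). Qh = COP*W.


COP = 337.9880 / 59.0410 = 5.7246
Qh = 5.7246 * 8.3470 = 47.7835 kW

COP = 5.7246, Qh = 47.7835 kW


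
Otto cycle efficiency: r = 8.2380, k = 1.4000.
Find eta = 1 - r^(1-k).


r^(k-1) = 2.3245
eta = 1 - 1/2.3245 = 0.5698 = 56.9799%

56.9799%


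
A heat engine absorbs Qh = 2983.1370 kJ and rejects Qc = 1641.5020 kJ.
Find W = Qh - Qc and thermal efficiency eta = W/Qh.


W = 2983.1370 - 1641.5020 = 1341.6350 kJ
eta = 1341.6350 / 2983.1370 = 0.4497 = 44.9740%

W = 1341.6350 kJ, eta = 44.9740%


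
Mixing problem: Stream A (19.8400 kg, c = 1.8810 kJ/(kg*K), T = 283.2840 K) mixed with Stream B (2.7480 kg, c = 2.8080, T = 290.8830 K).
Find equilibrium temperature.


num = 12816.4519
den = 45.0354
Tf = 284.5860 K

284.5860 K


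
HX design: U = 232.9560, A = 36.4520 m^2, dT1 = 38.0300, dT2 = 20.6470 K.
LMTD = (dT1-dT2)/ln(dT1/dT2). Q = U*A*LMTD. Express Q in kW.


LMTD = 28.4592 K
Q = 232.9560 * 36.4520 * 28.4592 = 241666.9169 W = 241.6669 kW

241.6669 kW


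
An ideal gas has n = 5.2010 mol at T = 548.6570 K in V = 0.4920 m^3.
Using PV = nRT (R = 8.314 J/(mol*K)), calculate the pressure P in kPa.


P = nRT/V = 5.2010 * 8.314 * 548.6570 / 0.4920
= 23724.5399 / 0.4920 = 48220.6095 Pa = 48.2206 kPa

48.2206 kPa


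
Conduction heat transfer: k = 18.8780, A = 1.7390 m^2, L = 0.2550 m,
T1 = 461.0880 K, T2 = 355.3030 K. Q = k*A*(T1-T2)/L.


dT = 105.7850 K
Q = 18.8780 * 1.7390 * 105.7850 / 0.2550 = 13618.8198 W

13618.8198 W


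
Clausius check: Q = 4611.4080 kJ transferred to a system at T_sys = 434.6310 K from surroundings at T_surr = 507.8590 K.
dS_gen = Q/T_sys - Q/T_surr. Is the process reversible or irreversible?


dS_sys = 4611.4080/434.6310 = 10.6099 kJ/K
dS_surr = -4611.4080/507.8590 = -9.0801 kJ/K
dS_gen = 10.6099 - 9.0801 = 1.5298 kJ/K (irreversible)

dS_gen = 1.5298 kJ/K, irreversible


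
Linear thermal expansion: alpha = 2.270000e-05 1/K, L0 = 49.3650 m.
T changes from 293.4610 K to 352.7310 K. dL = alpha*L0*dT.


dT = 59.2700 K
dL = 2.270000e-05 * 49.3650 * 59.2700 = 0.066417 m
L_final = 49.431417 m

dL = 0.066417 m


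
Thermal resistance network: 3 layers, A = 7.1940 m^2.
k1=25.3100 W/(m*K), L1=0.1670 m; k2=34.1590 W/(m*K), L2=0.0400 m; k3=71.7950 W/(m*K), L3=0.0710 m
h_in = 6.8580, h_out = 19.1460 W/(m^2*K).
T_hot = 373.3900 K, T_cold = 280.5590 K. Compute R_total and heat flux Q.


R_conv_in = 1/(6.8580*7.1940) = 0.0203
R_1 = 0.1670/(25.3100*7.1940) = 0.0009
R_2 = 0.0400/(34.1590*7.1940) = 0.0002
R_3 = 0.0710/(71.7950*7.1940) = 0.0001
R_conv_out = 1/(19.1460*7.1940) = 0.0073
R_total = 0.0287 K/W
Q = 92.8310 / 0.0287 = 3229.2800 W

R_total = 0.0287 K/W, Q = 3229.2800 W


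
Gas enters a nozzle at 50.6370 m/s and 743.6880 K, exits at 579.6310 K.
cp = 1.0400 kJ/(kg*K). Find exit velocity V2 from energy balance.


dT = 164.0570 K
2*cp*1000*dT = 341238.5600
V1^2 = 2564.1058
V2 = sqrt(343802.6658) = 586.3469 m/s

586.3469 m/s


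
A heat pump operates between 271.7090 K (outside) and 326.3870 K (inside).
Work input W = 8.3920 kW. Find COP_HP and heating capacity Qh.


COP = 326.3870 / 54.6780 = 5.9693
Qh = 5.9693 * 8.3920 = 50.0940 kW

COP = 5.9693, Qh = 50.0940 kW


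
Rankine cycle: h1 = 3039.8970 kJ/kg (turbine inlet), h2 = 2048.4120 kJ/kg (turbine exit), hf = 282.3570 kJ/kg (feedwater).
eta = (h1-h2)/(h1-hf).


W = 991.4850 kJ/kg
Q_in = 2757.5400 kJ/kg
eta = 0.3596 = 35.9554%

eta = 35.9554%


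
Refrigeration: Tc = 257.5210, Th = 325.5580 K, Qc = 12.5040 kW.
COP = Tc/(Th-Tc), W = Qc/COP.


COP = 257.5210 / 68.0370 = 3.7850
W = 12.5040 / 3.7850 = 3.3036 kW

COP = 3.7850, W = 3.3036 kW


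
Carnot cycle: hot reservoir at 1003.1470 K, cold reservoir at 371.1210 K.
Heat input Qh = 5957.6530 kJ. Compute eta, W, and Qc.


eta = 1 - 371.1210/1003.1470 = 0.6300
W = 0.6300 * 5957.6530 = 3753.5791 kJ
Qc = 5957.6530 - 3753.5791 = 2204.0739 kJ

eta = 63.0043%, W = 3753.5791 kJ, Qc = 2204.0739 kJ


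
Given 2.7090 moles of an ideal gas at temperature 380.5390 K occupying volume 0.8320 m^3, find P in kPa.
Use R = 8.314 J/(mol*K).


P = nRT/V = 2.7090 * 8.314 * 380.5390 / 0.8320
= 8570.7376 / 0.8320 = 10301.3673 Pa = 10.3014 kPa

10.3014 kPa


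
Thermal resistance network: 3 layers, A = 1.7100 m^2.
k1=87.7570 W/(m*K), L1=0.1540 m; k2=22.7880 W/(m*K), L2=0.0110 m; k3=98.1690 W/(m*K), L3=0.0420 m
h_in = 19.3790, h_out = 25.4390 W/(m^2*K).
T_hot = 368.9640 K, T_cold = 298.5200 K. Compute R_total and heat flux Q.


R_conv_in = 1/(19.3790*1.7100) = 0.0302
R_1 = 0.1540/(87.7570*1.7100) = 0.0010
R_2 = 0.0110/(22.7880*1.7100) = 0.0003
R_3 = 0.0420/(98.1690*1.7100) = 0.0003
R_conv_out = 1/(25.4390*1.7100) = 0.0230
R_total = 0.0547 K/W
Q = 70.4440 / 0.0547 = 1287.2690 W

R_total = 0.0547 K/W, Q = 1287.2690 W


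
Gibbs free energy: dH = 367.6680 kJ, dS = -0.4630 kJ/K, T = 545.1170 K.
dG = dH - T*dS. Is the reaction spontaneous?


T*dS = 545.1170 * -0.4630 = -252.3892 kJ
dG = 367.6680 + 252.3892 = 620.0572 kJ (non-spontaneous)

dG = 620.0572 kJ, non-spontaneous


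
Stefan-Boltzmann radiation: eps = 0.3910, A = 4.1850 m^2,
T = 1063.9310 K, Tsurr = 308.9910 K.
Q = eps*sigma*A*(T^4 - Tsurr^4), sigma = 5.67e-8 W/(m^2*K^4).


T^4 = 1.2813e+12
Tsurr^4 = 9.1156e+09
Q = 0.3910 * 5.67e-8 * 4.1850 * 1.2722e+12 = 118034.3484 W

118034.3484 W


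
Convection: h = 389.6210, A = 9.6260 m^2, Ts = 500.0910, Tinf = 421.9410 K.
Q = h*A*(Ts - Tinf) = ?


dT = 78.1500 K
Q = 389.6210 * 9.6260 * 78.1500 = 293100.9299 W

293100.9299 W


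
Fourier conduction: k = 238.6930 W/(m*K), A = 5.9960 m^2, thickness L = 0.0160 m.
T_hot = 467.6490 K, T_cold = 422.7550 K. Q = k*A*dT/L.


dT = 44.8940 K
Q = 238.6930 * 5.9960 * 44.8940 / 0.0160 = 4015777.3574 W

4015777.3574 W


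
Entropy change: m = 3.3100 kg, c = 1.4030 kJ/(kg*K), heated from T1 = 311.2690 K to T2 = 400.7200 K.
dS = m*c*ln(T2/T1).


T2/T1 = 1.2874
ln(T2/T1) = 0.2526
dS = 3.3100 * 1.4030 * 0.2526 = 1.1731 kJ/K

1.1731 kJ/K


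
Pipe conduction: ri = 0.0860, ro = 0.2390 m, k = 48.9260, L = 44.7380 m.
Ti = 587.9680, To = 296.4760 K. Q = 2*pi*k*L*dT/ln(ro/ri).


dT = 291.4920 K
ln(ro/ri) = 1.0221
Q = 2*pi*48.9260*44.7380*291.4920 / 1.0221 = 3922134.5593 W

3922134.5593 W


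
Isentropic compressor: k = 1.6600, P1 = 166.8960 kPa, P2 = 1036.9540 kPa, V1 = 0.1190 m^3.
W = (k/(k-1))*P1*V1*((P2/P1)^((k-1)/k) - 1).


(k-1)/k = 0.3976
(P2/P1)^exp = 2.0673
W = 2.5152 * 166.8960 * 0.1190 * (2.0673 - 1) = 53.3167 kJ

53.3167 kJ


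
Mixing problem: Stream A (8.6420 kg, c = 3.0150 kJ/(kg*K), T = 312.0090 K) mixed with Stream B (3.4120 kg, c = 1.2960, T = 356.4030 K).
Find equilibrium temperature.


num = 9705.5880
den = 30.4776
Tf = 318.4501 K

318.4501 K


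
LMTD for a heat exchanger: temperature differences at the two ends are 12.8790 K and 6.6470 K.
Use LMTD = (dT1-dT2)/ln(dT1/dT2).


dT1/dT2 = 1.9376
ln(dT1/dT2) = 0.6614
LMTD = 6.2320 / 0.6614 = 9.4220 K

9.4220 K


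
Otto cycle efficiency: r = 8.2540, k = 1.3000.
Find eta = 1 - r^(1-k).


r^(k-1) = 1.8836
eta = 1 - 1/1.8836 = 0.4691 = 46.9115%

46.9115%


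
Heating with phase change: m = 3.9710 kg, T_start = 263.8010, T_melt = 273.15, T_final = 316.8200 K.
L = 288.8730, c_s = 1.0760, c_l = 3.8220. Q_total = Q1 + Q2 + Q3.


Q1 (sensible, solid) = 3.9710 * 1.0760 * 9.3490 = 39.9464 kJ
Q2 (latent) = 3.9710 * 288.8730 = 1147.1147 kJ
Q3 (sensible, liquid) = 3.9710 * 3.8220 * 43.6700 = 662.7867 kJ
Q_total = 1849.8477 kJ

1849.8477 kJ


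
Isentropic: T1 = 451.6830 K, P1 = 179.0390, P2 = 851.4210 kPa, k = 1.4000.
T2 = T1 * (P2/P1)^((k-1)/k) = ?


(k-1)/k = 0.2857
(P2/P1)^exp = 1.5613
T2 = 451.6830 * 1.5613 = 705.2101 K

705.2101 K


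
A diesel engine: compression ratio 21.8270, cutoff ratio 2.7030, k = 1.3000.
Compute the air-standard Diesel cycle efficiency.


r^(k-1) = 2.5217
rc^k = 3.6425
eta = 0.5267 = 52.6675%

52.6675%


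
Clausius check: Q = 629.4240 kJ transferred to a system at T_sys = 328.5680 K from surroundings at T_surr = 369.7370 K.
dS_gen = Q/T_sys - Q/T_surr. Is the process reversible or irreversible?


dS_sys = 629.4240/328.5680 = 1.9157 kJ/K
dS_surr = -629.4240/369.7370 = -1.7024 kJ/K
dS_gen = 1.9157 - 1.7024 = 0.2133 kJ/K (irreversible)

dS_gen = 0.2133 kJ/K, irreversible


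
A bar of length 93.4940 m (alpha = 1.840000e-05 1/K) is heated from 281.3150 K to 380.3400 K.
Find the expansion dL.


dT = 99.0250 K
dL = 1.840000e-05 * 93.4940 * 99.0250 = 0.170352 m
L_final = 93.664352 m

dL = 0.170352 m


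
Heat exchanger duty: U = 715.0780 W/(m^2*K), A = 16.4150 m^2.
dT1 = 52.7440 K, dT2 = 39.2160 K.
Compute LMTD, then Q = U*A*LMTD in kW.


LMTD = 45.6464 K
Q = 715.0780 * 16.4150 * 45.6464 = 535797.5205 W = 535.7975 kW

535.7975 kW


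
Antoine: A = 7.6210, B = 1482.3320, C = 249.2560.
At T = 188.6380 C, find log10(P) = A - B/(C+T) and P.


C+T = 437.8940
B/(C+T) = 3.3851
log10(P) = 7.6210 - 3.3851 = 4.2359
P = 10^4.2359 = 17213.1808 mmHg

17213.1808 mmHg


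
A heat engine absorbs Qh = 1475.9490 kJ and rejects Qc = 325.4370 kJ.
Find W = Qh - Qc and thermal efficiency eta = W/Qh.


W = 1475.9490 - 325.4370 = 1150.5120 kJ
eta = 1150.5120 / 1475.9490 = 0.7795 = 77.9507%

W = 1150.5120 kJ, eta = 77.9507%


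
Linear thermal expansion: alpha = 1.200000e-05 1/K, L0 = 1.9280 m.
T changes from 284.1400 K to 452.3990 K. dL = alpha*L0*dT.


dT = 168.2590 K
dL = 1.200000e-05 * 1.9280 * 168.2590 = 0.003893 m
L_final = 1.931893 m

dL = 0.003893 m


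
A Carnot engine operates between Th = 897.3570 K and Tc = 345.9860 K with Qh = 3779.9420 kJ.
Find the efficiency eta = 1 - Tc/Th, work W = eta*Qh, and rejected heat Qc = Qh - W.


eta = 1 - 345.9860/897.3570 = 0.6144
W = 0.6144 * 3779.9420 = 2322.5432 kJ
Qc = 3779.9420 - 2322.5432 = 1457.3988 kJ

eta = 61.4439%, W = 2322.5432 kJ, Qc = 1457.3988 kJ


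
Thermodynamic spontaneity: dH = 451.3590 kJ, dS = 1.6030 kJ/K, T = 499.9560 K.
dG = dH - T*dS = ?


T*dS = 499.9560 * 1.6030 = 801.4295 kJ
dG = 451.3590 - 801.4295 = -350.0705 kJ (spontaneous)

dG = -350.0705 kJ, spontaneous


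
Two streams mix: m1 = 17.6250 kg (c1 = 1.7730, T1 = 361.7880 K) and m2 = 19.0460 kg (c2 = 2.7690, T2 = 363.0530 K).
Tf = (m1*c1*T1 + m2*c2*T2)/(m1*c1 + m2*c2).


num = 30452.3833
den = 83.9875
Tf = 362.5823 K

362.5823 K


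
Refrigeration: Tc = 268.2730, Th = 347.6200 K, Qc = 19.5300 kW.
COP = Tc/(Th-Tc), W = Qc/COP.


COP = 268.2730 / 79.3470 = 3.3810
W = 19.5300 / 3.3810 = 5.7764 kW

COP = 3.3810, W = 5.7764 kW


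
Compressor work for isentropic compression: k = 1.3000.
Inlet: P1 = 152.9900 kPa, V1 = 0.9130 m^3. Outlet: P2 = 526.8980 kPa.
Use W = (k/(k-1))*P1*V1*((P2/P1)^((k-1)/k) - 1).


(k-1)/k = 0.2308
(P2/P1)^exp = 1.3303
W = 4.3333 * 152.9900 * 0.9130 * (1.3303 - 1) = 199.9018 kJ

199.9018 kJ


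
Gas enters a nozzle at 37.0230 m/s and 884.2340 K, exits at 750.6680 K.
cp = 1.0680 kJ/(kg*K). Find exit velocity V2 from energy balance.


dT = 133.5660 K
2*cp*1000*dT = 285296.9760
V1^2 = 1370.7025
V2 = sqrt(286667.6785) = 535.4136 m/s

535.4136 m/s


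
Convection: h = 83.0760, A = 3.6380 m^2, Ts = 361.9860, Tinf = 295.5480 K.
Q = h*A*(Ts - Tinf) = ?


dT = 66.4380 K
Q = 83.0760 * 3.6380 * 66.4380 = 20079.5892 W

20079.5892 W


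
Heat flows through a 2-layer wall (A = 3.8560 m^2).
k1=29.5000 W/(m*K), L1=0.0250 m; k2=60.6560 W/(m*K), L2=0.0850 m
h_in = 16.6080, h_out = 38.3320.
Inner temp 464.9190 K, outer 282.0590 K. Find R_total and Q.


R_conv_in = 1/(16.6080*3.8560) = 0.0156
R_1 = 0.0250/(29.5000*3.8560) = 0.0002
R_2 = 0.0850/(60.6560*3.8560) = 0.0004
R_conv_out = 1/(38.3320*3.8560) = 0.0068
R_total = 0.0230 K/W
Q = 182.8600 / 0.0230 = 7962.9498 W

R_total = 0.0230 K/W, Q = 7962.9498 W


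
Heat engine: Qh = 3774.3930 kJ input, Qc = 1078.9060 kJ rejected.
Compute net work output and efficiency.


W = 3774.3930 - 1078.9060 = 2695.4870 kJ
eta = 2695.4870 / 3774.3930 = 0.7142 = 71.4151%

W = 2695.4870 kJ, eta = 71.4151%


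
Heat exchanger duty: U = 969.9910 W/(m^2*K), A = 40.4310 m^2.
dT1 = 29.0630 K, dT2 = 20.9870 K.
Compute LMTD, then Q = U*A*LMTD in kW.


LMTD = 24.8063 K
Q = 969.9910 * 40.4310 * 24.8063 = 972845.4926 W = 972.8455 kW

972.8455 kW


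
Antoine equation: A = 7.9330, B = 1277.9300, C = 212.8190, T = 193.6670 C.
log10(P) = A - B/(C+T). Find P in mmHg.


C+T = 406.4860
B/(C+T) = 3.1438
log10(P) = 7.9330 - 3.1438 = 4.7892
P = 10^4.7892 = 61539.2909 mmHg

61539.2909 mmHg


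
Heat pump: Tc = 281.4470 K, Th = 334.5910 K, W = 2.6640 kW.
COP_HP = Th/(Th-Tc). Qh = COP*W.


COP = 334.5910 / 53.1440 = 6.2959
Qh = 6.2959 * 2.6640 = 16.7724 kW

COP = 6.2959, Qh = 16.7724 kW


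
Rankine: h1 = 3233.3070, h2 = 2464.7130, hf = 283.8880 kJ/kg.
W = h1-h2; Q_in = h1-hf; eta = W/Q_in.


W = 768.5940 kJ/kg
Q_in = 2949.4190 kJ/kg
eta = 0.2606 = 26.0592%

eta = 26.0592%


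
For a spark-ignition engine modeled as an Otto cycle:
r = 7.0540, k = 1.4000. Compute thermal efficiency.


r^(k-1) = 2.1846
eta = 1 - 1/2.1846 = 0.5423 = 54.2253%

54.2253%


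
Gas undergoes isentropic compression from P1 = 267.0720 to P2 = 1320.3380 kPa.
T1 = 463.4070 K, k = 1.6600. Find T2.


(k-1)/k = 0.3976
(P2/P1)^exp = 1.8878
T2 = 463.4070 * 1.8878 = 874.8082 K

874.8082 K


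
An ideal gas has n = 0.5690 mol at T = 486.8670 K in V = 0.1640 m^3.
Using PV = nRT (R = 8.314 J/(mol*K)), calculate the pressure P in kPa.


P = nRT/V = 0.5690 * 8.314 * 486.8670 / 0.1640
= 2303.2052 / 0.1640 = 14043.9339 Pa = 14.0439 kPa

14.0439 kPa


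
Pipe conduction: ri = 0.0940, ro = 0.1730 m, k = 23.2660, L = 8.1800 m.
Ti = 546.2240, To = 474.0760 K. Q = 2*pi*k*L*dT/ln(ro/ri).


dT = 72.1480 K
ln(ro/ri) = 0.6100
Q = 2*pi*23.2660*8.1800*72.1480 / 0.6100 = 141433.2845 W

141433.2845 W


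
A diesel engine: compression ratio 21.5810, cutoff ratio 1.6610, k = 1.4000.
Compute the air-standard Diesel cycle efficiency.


r^(k-1) = 3.4169
rc^k = 2.0348
eta = 0.6727 = 67.2742%

67.2742%


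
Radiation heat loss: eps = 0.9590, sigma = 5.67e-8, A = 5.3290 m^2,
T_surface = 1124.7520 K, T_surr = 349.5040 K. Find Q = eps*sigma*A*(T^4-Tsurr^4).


T^4 = 1.6004e+12
Tsurr^4 = 1.4921e+10
Q = 0.9590 * 5.67e-8 * 5.3290 * 1.5855e+12 = 459416.2155 W

459416.2155 W


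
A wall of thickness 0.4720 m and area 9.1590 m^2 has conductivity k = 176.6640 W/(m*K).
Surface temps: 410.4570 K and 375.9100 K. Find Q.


dT = 34.5470 K
Q = 176.6640 * 9.1590 * 34.5470 / 0.4720 = 118430.7446 W

118430.7446 W


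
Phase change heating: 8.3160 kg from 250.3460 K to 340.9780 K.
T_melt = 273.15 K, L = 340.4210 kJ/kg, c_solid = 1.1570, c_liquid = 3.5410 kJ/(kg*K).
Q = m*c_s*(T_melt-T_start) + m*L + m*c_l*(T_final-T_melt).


Q1 (sensible, solid) = 8.3160 * 1.1570 * 22.8040 = 219.4112 kJ
Q2 (latent) = 8.3160 * 340.4210 = 2830.9410 kJ
Q3 (sensible, liquid) = 8.3160 * 3.5410 * 67.8280 = 1997.3281 kJ
Q_total = 5047.6804 kJ

5047.6804 kJ


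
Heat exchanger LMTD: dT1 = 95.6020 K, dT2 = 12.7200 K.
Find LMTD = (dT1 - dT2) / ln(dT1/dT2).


dT1/dT2 = 7.5159
ln(dT1/dT2) = 2.0170
LMTD = 82.8820 / 2.0170 = 41.0913 K

41.0913 K


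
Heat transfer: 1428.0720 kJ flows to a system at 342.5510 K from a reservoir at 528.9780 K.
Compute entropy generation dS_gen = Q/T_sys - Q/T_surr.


dS_sys = 1428.0720/342.5510 = 4.1689 kJ/K
dS_surr = -1428.0720/528.9780 = -2.6997 kJ/K
dS_gen = 4.1689 - 2.6997 = 1.4693 kJ/K (irreversible)

dS_gen = 1.4693 kJ/K, irreversible


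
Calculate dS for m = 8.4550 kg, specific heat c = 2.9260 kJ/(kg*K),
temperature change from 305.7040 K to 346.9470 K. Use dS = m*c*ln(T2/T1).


T2/T1 = 1.1349
ln(T2/T1) = 0.1266
dS = 8.4550 * 2.9260 * 0.1266 = 3.1309 kJ/K

3.1309 kJ/K


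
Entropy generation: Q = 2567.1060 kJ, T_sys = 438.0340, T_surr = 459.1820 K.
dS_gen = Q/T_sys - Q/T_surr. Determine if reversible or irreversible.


dS_sys = 2567.1060/438.0340 = 5.8605 kJ/K
dS_surr = -2567.1060/459.1820 = -5.5906 kJ/K
dS_gen = 5.8605 - 5.5906 = 0.2699 kJ/K (irreversible)

dS_gen = 0.2699 kJ/K, irreversible


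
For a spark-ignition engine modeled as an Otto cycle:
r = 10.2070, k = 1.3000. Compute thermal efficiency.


r^(k-1) = 2.0076
eta = 1 - 1/2.0076 = 0.5019 = 50.1884%

50.1884%


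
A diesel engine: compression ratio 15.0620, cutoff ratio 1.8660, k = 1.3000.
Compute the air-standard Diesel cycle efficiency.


r^(k-1) = 2.2561
rc^k = 2.2500
eta = 0.5079 = 50.7860%

50.7860%


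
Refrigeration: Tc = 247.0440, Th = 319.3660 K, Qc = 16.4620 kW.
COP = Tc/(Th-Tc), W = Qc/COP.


COP = 247.0440 / 72.3220 = 3.4159
W = 16.4620 / 3.4159 = 4.8192 kW

COP = 3.4159, W = 4.8192 kW


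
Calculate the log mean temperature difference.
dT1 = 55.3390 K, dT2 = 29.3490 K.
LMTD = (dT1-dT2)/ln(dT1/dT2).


dT1/dT2 = 1.8855
ln(dT1/dT2) = 0.6342
LMTD = 25.9900 / 0.6342 = 40.9795 K

40.9795 K


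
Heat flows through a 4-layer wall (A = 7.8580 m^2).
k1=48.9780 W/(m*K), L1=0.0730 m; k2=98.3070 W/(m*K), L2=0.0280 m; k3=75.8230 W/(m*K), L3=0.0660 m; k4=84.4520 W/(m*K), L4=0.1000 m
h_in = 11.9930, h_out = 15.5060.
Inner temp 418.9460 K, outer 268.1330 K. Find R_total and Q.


R_conv_in = 1/(11.9930*7.8580) = 0.0106
R_1 = 0.0730/(48.9780*7.8580) = 0.0002
R_2 = 0.0280/(98.3070*7.8580) = 3.6246e-05
R_3 = 0.0660/(75.8230*7.8580) = 0.0001
R_4 = 0.1000/(84.4520*7.8580) = 0.0002
R_conv_out = 1/(15.5060*7.8580) = 0.0082
R_total = 0.0193 K/W
Q = 150.8130 / 0.0193 = 7811.9004 W

R_total = 0.0193 K/W, Q = 7811.9004 W


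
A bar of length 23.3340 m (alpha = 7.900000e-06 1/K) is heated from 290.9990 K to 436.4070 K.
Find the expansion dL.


dT = 145.4080 K
dL = 7.900000e-06 * 23.3340 * 145.4080 = 0.026804 m
L_final = 23.360804 m

dL = 0.026804 m


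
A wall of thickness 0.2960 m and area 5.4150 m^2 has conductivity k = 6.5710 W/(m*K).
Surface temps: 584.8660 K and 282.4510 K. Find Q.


dT = 302.4150 K
Q = 6.5710 * 5.4150 * 302.4150 / 0.2960 = 36353.1079 W

36353.1079 W


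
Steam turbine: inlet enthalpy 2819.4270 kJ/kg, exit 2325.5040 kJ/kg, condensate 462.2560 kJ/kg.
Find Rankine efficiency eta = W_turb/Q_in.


W = 493.9230 kJ/kg
Q_in = 2357.1710 kJ/kg
eta = 0.2095 = 20.9541%

eta = 20.9541%


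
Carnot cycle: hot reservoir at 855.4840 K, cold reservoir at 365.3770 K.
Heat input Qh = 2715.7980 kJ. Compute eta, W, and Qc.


eta = 1 - 365.3770/855.4840 = 0.5729
W = 0.5729 * 2715.7980 = 1555.8814 kJ
Qc = 2715.7980 - 1555.8814 = 1159.9166 kJ

eta = 57.2900%, W = 1555.8814 kJ, Qc = 1159.9166 kJ


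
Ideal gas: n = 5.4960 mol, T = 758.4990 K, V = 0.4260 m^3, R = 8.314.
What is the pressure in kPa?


P = nRT/V = 5.4960 * 8.314 * 758.4990 / 0.4260
= 34658.6591 / 0.4260 = 81358.3548 Pa = 81.3584 kPa

81.3584 kPa


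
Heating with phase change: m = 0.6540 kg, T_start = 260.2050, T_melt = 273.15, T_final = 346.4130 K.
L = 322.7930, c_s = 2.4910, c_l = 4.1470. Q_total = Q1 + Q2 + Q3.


Q1 (sensible, solid) = 0.6540 * 2.4910 * 12.9450 = 21.0889 kJ
Q2 (latent) = 0.6540 * 322.7930 = 211.1066 kJ
Q3 (sensible, liquid) = 0.6540 * 4.1470 * 73.2630 = 198.6994 kJ
Q_total = 430.8949 kJ

430.8949 kJ


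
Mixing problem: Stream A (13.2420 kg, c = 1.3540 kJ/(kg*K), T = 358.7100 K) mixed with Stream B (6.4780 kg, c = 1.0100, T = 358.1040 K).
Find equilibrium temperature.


num = 8774.5469
den = 24.4724
Tf = 358.5480 K

358.5480 K


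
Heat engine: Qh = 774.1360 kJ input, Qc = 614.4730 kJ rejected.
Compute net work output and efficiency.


W = 774.1360 - 614.4730 = 159.6630 kJ
eta = 159.6630 / 774.1360 = 0.2062 = 20.6247%

W = 159.6630 kJ, eta = 20.6247%


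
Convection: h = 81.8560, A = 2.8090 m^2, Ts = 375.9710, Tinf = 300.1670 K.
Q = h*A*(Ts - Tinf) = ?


dT = 75.8040 K
Q = 81.8560 * 2.8090 * 75.8040 = 17429.8793 W

17429.8793 W


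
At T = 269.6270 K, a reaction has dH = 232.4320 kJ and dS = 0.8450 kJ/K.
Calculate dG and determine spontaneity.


T*dS = 269.6270 * 0.8450 = 227.8348 kJ
dG = 232.4320 - 227.8348 = 4.5972 kJ (non-spontaneous)

dG = 4.5972 kJ, non-spontaneous


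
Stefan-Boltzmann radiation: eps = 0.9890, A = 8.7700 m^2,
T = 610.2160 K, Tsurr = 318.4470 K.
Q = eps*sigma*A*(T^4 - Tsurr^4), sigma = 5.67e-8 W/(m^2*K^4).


T^4 = 1.3865e+11
Tsurr^4 = 1.0284e+10
Q = 0.9890 * 5.67e-8 * 8.7700 * 1.2837e+11 = 63131.4373 W

63131.4373 W


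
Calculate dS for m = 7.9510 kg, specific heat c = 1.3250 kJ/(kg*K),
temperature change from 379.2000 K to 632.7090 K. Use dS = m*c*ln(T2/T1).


T2/T1 = 1.6685
ln(T2/T1) = 0.5119
dS = 7.9510 * 1.3250 * 0.5119 = 5.3934 kJ/K

5.3934 kJ/K


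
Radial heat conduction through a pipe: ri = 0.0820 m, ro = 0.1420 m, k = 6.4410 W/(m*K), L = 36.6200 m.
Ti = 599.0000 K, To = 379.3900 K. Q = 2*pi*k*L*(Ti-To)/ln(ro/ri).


dT = 219.6100 K
ln(ro/ri) = 0.5491
Q = 2*pi*6.4410*36.6200*219.6100 / 0.5491 = 592715.1095 W

592715.1095 W


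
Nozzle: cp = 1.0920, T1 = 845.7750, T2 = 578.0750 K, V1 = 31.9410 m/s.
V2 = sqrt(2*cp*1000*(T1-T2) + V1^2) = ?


dT = 267.7000 K
2*cp*1000*dT = 584656.8000
V1^2 = 1020.2275
V2 = sqrt(585677.0275) = 765.2954 m/s

765.2954 m/s


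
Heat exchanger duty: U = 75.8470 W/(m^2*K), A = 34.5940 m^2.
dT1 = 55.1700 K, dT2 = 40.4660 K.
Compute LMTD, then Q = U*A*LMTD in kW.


LMTD = 47.4388 K
Q = 75.8470 * 34.5940 * 47.4388 = 124472.3638 W = 124.4724 kW

124.4724 kW


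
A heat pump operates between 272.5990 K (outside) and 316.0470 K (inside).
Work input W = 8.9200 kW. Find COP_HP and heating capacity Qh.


COP = 316.0470 / 43.4480 = 7.2741
Qh = 7.2741 * 8.9200 = 64.8854 kW

COP = 7.2741, Qh = 64.8854 kW


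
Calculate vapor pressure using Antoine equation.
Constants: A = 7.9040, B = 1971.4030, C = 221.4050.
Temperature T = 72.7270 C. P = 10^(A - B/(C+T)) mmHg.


C+T = 294.1320
B/(C+T) = 6.7024
log10(P) = 7.9040 - 6.7024 = 1.2016
P = 10^1.2016 = 15.9058 mmHg

15.9058 mmHg


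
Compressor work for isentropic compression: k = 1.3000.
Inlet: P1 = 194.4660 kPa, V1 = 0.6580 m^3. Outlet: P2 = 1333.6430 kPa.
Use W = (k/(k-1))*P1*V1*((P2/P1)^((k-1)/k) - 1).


(k-1)/k = 0.2308
(P2/P1)^exp = 1.5594
W = 4.3333 * 194.4660 * 0.6580 * (1.5594 - 1) = 310.2017 kJ

310.2017 kJ


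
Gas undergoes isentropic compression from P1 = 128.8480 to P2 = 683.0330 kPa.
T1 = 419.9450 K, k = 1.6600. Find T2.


(k-1)/k = 0.3976
(P2/P1)^exp = 1.9409
T2 = 419.9450 * 1.9409 = 815.0656 K

815.0656 K


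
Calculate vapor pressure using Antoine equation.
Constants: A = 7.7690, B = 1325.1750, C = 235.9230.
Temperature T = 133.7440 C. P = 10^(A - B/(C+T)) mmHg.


C+T = 369.6670
B/(C+T) = 3.5848
log10(P) = 7.7690 - 3.5848 = 4.1842
P = 10^4.1842 = 15283.3882 mmHg

15283.3882 mmHg


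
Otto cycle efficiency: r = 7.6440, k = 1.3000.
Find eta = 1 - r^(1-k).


r^(k-1) = 1.8408
eta = 1 - 1/1.8408 = 0.4567 = 45.6745%

45.6745%


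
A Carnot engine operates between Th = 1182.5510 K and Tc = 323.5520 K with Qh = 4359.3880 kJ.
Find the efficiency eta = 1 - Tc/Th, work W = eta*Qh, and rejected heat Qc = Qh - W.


eta = 1 - 323.5520/1182.5510 = 0.7264
W = 0.7264 * 4359.3880 = 3166.6372 kJ
Qc = 4359.3880 - 3166.6372 = 1192.7508 kJ

eta = 72.6395%, W = 3166.6372 kJ, Qc = 1192.7508 kJ


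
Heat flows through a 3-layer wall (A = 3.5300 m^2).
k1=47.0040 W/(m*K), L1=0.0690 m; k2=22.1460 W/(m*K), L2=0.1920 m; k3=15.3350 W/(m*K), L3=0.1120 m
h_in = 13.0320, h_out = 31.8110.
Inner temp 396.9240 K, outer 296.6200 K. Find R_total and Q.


R_conv_in = 1/(13.0320*3.5300) = 0.0217
R_1 = 0.0690/(47.0040*3.5300) = 0.0004
R_2 = 0.1920/(22.1460*3.5300) = 0.0025
R_3 = 0.1120/(15.3350*3.5300) = 0.0021
R_conv_out = 1/(31.8110*3.5300) = 0.0089
R_total = 0.0356 K/W
Q = 100.3040 / 0.0356 = 2818.8041 W

R_total = 0.0356 K/W, Q = 2818.8041 W


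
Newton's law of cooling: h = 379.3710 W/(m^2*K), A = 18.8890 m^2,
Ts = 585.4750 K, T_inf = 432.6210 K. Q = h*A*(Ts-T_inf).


dT = 152.8540 K
Q = 379.3710 * 18.8890 * 152.8540 = 1095342.4122 W

1095342.4122 W


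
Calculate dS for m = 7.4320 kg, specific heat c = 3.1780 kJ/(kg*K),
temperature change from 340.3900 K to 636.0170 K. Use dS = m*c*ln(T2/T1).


T2/T1 = 1.8685
ln(T2/T1) = 0.6251
dS = 7.4320 * 3.1780 * 0.6251 = 14.7650 kJ/K

14.7650 kJ/K


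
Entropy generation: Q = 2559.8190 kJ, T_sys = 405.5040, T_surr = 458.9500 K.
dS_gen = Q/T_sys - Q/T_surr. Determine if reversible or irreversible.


dS_sys = 2559.8190/405.5040 = 6.3127 kJ/K
dS_surr = -2559.8190/458.9500 = -5.5776 kJ/K
dS_gen = 6.3127 - 5.5776 = 0.7351 kJ/K (irreversible)

dS_gen = 0.7351 kJ/K, irreversible


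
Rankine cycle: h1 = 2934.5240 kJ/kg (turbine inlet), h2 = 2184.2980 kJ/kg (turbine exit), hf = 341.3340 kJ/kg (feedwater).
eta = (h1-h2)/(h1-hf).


W = 750.2260 kJ/kg
Q_in = 2593.1900 kJ/kg
eta = 0.2893 = 28.9306%

eta = 28.9306%


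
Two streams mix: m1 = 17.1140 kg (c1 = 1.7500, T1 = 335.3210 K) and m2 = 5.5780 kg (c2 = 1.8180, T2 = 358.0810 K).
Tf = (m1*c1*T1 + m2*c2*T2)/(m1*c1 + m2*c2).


num = 13673.9255
den = 40.0903
Tf = 341.0781 K

341.0781 K


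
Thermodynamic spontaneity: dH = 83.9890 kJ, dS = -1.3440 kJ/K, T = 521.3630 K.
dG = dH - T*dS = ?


T*dS = 521.3630 * -1.3440 = -700.7119 kJ
dG = 83.9890 + 700.7119 = 784.7009 kJ (non-spontaneous)

dG = 784.7009 kJ, non-spontaneous


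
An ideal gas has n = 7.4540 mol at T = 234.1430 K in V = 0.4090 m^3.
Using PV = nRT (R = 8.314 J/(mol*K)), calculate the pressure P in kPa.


P = nRT/V = 7.4540 * 8.314 * 234.1430 / 0.4090
= 14510.4402 / 0.4090 = 35477.8488 Pa = 35.4778 kPa

35.4778 kPa


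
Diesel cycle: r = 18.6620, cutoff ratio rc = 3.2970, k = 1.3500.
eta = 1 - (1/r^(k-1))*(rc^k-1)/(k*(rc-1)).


r^(k-1) = 2.7851
rc^k = 5.0057
eta = 0.5362 = 53.6187%

53.6187%


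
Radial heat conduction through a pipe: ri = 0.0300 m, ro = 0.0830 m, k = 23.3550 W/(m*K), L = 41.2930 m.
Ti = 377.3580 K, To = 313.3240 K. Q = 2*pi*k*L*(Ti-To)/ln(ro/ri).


dT = 64.0340 K
ln(ro/ri) = 1.0176
Q = 2*pi*23.3550*41.2930*64.0340 / 1.0176 = 381286.3534 W

381286.3534 W


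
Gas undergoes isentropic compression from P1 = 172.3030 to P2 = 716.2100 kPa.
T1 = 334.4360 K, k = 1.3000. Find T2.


(k-1)/k = 0.2308
(P2/P1)^exp = 1.3893
T2 = 334.4360 * 1.3893 = 464.6232 K

464.6232 K


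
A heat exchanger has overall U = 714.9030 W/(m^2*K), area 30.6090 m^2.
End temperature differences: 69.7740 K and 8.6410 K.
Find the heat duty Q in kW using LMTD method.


LMTD = 29.2678 K
Q = 714.9030 * 30.6090 * 29.2678 = 640452.5142 W = 640.4525 kW

640.4525 kW


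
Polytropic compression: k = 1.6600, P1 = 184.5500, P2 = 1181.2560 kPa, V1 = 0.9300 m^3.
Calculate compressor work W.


(k-1)/k = 0.3976
(P2/P1)^exp = 2.0919
W = 2.5152 * 184.5500 * 0.9300 * (2.0919 - 1) = 471.3679 kJ

471.3679 kJ


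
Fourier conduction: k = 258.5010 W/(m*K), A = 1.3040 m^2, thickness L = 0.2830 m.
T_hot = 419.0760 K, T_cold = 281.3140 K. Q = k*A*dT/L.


dT = 137.7620 K
Q = 258.5010 * 1.3040 * 137.7620 / 0.2830 = 164090.2673 W

164090.2673 W


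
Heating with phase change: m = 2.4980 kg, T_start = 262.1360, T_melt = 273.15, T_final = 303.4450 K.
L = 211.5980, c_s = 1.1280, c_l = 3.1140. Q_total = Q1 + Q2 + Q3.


Q1 (sensible, solid) = 2.4980 * 1.1280 * 11.0140 = 31.0346 kJ
Q2 (latent) = 2.4980 * 211.5980 = 528.5718 kJ
Q3 (sensible, liquid) = 2.4980 * 3.1140 * 30.2950 = 235.6579 kJ
Q_total = 795.2643 kJ

795.2643 kJ


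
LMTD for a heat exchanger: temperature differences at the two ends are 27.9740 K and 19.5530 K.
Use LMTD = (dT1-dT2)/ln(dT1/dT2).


dT1/dT2 = 1.4307
ln(dT1/dT2) = 0.3581
LMTD = 8.4210 / 0.3581 = 23.5127 K

23.5127 K


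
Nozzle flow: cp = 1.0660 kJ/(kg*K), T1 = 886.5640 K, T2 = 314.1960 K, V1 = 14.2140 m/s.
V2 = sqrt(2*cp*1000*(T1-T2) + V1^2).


dT = 572.3680 K
2*cp*1000*dT = 1220288.5760
V1^2 = 202.0378
V2 = sqrt(1220490.6138) = 1104.7582 m/s

1104.7582 m/s


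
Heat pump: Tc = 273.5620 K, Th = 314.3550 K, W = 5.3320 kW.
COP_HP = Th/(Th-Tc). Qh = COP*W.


COP = 314.3550 / 40.7930 = 7.7061
Qh = 7.7061 * 5.3320 = 41.0889 kW

COP = 7.7061, Qh = 41.0889 kW


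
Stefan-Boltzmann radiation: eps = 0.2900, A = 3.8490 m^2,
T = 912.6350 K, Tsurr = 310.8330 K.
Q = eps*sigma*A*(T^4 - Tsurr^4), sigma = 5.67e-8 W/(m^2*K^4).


T^4 = 6.9373e+11
Tsurr^4 = 9.3349e+09
Q = 0.2900 * 5.67e-8 * 3.8490 * 6.8439e+11 = 43314.5546 W

43314.5546 W


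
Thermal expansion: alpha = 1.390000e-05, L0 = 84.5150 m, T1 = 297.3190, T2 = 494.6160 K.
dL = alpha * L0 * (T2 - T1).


dT = 197.2970 K
dL = 1.390000e-05 * 84.5150 * 197.2970 = 0.231776 m
L_final = 84.746776 m

dL = 0.231776 m


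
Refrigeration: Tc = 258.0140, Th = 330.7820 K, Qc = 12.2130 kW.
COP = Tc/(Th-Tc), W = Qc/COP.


COP = 258.0140 / 72.7680 = 3.5457
W = 12.2130 / 3.5457 = 3.4444 kW

COP = 3.5457, W = 3.4444 kW
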